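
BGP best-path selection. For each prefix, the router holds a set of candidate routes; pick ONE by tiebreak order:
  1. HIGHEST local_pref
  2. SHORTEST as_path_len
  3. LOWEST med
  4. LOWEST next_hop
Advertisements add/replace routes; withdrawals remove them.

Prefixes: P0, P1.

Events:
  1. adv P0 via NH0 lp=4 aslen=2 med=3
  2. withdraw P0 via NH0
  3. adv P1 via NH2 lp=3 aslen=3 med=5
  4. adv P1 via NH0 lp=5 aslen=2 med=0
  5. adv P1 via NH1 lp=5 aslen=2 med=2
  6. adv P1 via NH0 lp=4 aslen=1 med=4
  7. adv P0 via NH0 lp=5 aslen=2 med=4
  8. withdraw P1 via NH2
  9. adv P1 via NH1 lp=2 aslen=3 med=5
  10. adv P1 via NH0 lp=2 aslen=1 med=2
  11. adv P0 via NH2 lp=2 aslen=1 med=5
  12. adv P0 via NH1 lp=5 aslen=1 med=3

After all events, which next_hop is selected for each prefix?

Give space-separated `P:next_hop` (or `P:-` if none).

Answer: P0:NH1 P1:NH0

Derivation:
Op 1: best P0=NH0 P1=-
Op 2: best P0=- P1=-
Op 3: best P0=- P1=NH2
Op 4: best P0=- P1=NH0
Op 5: best P0=- P1=NH0
Op 6: best P0=- P1=NH1
Op 7: best P0=NH0 P1=NH1
Op 8: best P0=NH0 P1=NH1
Op 9: best P0=NH0 P1=NH0
Op 10: best P0=NH0 P1=NH0
Op 11: best P0=NH0 P1=NH0
Op 12: best P0=NH1 P1=NH0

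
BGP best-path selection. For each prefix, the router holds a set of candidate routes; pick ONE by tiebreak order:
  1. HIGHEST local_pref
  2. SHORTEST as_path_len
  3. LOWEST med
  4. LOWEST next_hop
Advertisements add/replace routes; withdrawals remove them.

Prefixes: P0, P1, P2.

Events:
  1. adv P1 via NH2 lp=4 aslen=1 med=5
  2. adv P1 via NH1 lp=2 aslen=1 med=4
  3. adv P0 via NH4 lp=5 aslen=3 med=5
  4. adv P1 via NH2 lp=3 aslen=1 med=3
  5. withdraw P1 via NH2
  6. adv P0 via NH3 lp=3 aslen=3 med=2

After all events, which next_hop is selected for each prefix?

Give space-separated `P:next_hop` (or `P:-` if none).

Answer: P0:NH4 P1:NH1 P2:-

Derivation:
Op 1: best P0=- P1=NH2 P2=-
Op 2: best P0=- P1=NH2 P2=-
Op 3: best P0=NH4 P1=NH2 P2=-
Op 4: best P0=NH4 P1=NH2 P2=-
Op 5: best P0=NH4 P1=NH1 P2=-
Op 6: best P0=NH4 P1=NH1 P2=-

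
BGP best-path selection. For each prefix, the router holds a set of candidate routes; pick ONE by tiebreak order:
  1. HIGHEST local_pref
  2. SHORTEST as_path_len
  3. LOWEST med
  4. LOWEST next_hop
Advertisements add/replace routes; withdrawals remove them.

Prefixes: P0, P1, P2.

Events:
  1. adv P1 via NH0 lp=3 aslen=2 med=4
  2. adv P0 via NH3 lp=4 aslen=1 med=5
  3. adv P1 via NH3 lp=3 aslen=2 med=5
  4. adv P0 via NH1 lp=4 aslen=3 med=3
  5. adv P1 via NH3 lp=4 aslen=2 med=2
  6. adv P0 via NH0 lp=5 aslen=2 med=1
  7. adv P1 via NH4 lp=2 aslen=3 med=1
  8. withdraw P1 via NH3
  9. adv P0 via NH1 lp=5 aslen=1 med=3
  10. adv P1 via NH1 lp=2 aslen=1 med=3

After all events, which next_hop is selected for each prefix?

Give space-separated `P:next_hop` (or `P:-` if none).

Answer: P0:NH1 P1:NH0 P2:-

Derivation:
Op 1: best P0=- P1=NH0 P2=-
Op 2: best P0=NH3 P1=NH0 P2=-
Op 3: best P0=NH3 P1=NH0 P2=-
Op 4: best P0=NH3 P1=NH0 P2=-
Op 5: best P0=NH3 P1=NH3 P2=-
Op 6: best P0=NH0 P1=NH3 P2=-
Op 7: best P0=NH0 P1=NH3 P2=-
Op 8: best P0=NH0 P1=NH0 P2=-
Op 9: best P0=NH1 P1=NH0 P2=-
Op 10: best P0=NH1 P1=NH0 P2=-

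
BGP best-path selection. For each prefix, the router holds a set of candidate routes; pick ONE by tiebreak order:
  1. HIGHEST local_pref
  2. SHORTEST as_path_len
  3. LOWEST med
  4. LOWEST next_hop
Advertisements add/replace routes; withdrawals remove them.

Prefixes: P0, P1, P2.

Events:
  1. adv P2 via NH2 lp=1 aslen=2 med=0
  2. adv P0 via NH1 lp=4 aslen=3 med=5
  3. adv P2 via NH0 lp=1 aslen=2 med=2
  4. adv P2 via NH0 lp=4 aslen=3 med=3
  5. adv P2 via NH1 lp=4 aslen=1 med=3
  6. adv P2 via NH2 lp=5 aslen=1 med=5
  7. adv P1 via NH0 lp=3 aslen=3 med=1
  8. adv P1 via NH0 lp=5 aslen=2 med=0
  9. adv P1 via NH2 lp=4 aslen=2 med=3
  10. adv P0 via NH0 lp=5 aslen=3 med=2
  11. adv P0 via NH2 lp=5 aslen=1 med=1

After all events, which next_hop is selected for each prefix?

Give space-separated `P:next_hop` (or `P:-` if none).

Op 1: best P0=- P1=- P2=NH2
Op 2: best P0=NH1 P1=- P2=NH2
Op 3: best P0=NH1 P1=- P2=NH2
Op 4: best P0=NH1 P1=- P2=NH0
Op 5: best P0=NH1 P1=- P2=NH1
Op 6: best P0=NH1 P1=- P2=NH2
Op 7: best P0=NH1 P1=NH0 P2=NH2
Op 8: best P0=NH1 P1=NH0 P2=NH2
Op 9: best P0=NH1 P1=NH0 P2=NH2
Op 10: best P0=NH0 P1=NH0 P2=NH2
Op 11: best P0=NH2 P1=NH0 P2=NH2

Answer: P0:NH2 P1:NH0 P2:NH2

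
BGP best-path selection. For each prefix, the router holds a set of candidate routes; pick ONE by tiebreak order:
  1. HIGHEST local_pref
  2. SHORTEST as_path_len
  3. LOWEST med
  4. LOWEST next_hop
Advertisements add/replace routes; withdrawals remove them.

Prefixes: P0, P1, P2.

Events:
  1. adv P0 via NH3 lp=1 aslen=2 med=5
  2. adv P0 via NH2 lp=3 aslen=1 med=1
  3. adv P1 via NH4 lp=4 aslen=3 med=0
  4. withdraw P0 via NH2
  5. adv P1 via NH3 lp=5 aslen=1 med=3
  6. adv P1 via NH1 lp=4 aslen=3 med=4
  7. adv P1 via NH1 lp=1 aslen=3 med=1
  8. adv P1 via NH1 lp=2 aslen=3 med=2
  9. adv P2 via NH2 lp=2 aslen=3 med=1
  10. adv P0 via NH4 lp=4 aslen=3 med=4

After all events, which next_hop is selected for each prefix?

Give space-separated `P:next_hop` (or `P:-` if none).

Answer: P0:NH4 P1:NH3 P2:NH2

Derivation:
Op 1: best P0=NH3 P1=- P2=-
Op 2: best P0=NH2 P1=- P2=-
Op 3: best P0=NH2 P1=NH4 P2=-
Op 4: best P0=NH3 P1=NH4 P2=-
Op 5: best P0=NH3 P1=NH3 P2=-
Op 6: best P0=NH3 P1=NH3 P2=-
Op 7: best P0=NH3 P1=NH3 P2=-
Op 8: best P0=NH3 P1=NH3 P2=-
Op 9: best P0=NH3 P1=NH3 P2=NH2
Op 10: best P0=NH4 P1=NH3 P2=NH2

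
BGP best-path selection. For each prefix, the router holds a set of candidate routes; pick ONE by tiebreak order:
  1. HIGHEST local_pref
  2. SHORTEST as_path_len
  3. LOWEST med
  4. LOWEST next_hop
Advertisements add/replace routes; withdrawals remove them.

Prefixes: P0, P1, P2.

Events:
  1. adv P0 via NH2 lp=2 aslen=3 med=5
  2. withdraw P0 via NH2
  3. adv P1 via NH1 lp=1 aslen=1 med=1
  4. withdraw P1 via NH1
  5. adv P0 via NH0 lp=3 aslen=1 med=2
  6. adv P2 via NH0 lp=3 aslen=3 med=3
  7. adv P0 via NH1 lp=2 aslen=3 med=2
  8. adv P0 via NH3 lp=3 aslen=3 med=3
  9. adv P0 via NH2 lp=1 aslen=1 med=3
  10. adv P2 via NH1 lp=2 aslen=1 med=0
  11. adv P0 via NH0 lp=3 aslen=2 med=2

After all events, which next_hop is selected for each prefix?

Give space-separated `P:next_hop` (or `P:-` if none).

Answer: P0:NH0 P1:- P2:NH0

Derivation:
Op 1: best P0=NH2 P1=- P2=-
Op 2: best P0=- P1=- P2=-
Op 3: best P0=- P1=NH1 P2=-
Op 4: best P0=- P1=- P2=-
Op 5: best P0=NH0 P1=- P2=-
Op 6: best P0=NH0 P1=- P2=NH0
Op 7: best P0=NH0 P1=- P2=NH0
Op 8: best P0=NH0 P1=- P2=NH0
Op 9: best P0=NH0 P1=- P2=NH0
Op 10: best P0=NH0 P1=- P2=NH0
Op 11: best P0=NH0 P1=- P2=NH0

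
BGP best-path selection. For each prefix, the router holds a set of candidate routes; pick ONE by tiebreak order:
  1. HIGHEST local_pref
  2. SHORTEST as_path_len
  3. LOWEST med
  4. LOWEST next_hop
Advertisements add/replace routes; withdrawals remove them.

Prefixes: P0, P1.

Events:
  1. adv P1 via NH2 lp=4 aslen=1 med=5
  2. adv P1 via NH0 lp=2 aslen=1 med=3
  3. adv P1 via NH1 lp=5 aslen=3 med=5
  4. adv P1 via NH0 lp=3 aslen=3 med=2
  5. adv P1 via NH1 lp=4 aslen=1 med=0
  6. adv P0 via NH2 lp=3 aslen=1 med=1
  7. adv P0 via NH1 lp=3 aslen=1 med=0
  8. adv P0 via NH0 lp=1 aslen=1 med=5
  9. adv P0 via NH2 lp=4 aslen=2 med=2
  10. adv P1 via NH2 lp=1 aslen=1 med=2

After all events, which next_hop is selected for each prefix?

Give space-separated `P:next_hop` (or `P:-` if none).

Answer: P0:NH2 P1:NH1

Derivation:
Op 1: best P0=- P1=NH2
Op 2: best P0=- P1=NH2
Op 3: best P0=- P1=NH1
Op 4: best P0=- P1=NH1
Op 5: best P0=- P1=NH1
Op 6: best P0=NH2 P1=NH1
Op 7: best P0=NH1 P1=NH1
Op 8: best P0=NH1 P1=NH1
Op 9: best P0=NH2 P1=NH1
Op 10: best P0=NH2 P1=NH1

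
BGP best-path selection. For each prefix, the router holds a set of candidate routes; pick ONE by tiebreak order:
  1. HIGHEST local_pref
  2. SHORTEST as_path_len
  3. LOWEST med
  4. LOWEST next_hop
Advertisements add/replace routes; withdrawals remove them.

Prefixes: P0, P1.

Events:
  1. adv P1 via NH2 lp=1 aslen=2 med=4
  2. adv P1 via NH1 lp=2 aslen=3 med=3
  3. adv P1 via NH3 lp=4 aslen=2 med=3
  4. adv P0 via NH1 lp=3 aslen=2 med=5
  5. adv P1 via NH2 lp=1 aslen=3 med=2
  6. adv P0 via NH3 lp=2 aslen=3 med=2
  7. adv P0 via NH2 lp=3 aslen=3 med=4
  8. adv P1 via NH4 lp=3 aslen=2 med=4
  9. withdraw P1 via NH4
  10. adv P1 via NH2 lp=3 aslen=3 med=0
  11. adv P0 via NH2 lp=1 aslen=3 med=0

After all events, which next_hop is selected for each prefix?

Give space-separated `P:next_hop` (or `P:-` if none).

Op 1: best P0=- P1=NH2
Op 2: best P0=- P1=NH1
Op 3: best P0=- P1=NH3
Op 4: best P0=NH1 P1=NH3
Op 5: best P0=NH1 P1=NH3
Op 6: best P0=NH1 P1=NH3
Op 7: best P0=NH1 P1=NH3
Op 8: best P0=NH1 P1=NH3
Op 9: best P0=NH1 P1=NH3
Op 10: best P0=NH1 P1=NH3
Op 11: best P0=NH1 P1=NH3

Answer: P0:NH1 P1:NH3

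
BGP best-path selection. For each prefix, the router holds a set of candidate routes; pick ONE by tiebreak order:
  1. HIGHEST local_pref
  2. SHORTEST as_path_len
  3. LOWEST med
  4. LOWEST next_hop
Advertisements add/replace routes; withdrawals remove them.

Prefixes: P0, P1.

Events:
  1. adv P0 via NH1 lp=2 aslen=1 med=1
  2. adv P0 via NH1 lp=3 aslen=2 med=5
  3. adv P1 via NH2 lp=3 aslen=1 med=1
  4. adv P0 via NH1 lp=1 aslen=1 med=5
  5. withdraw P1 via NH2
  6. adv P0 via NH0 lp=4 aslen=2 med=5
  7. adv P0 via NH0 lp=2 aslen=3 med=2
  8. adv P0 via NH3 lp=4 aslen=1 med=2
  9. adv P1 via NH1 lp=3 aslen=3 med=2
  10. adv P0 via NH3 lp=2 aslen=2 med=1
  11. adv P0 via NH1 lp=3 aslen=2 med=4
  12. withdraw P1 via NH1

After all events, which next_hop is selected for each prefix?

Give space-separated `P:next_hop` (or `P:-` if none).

Answer: P0:NH1 P1:-

Derivation:
Op 1: best P0=NH1 P1=-
Op 2: best P0=NH1 P1=-
Op 3: best P0=NH1 P1=NH2
Op 4: best P0=NH1 P1=NH2
Op 5: best P0=NH1 P1=-
Op 6: best P0=NH0 P1=-
Op 7: best P0=NH0 P1=-
Op 8: best P0=NH3 P1=-
Op 9: best P0=NH3 P1=NH1
Op 10: best P0=NH3 P1=NH1
Op 11: best P0=NH1 P1=NH1
Op 12: best P0=NH1 P1=-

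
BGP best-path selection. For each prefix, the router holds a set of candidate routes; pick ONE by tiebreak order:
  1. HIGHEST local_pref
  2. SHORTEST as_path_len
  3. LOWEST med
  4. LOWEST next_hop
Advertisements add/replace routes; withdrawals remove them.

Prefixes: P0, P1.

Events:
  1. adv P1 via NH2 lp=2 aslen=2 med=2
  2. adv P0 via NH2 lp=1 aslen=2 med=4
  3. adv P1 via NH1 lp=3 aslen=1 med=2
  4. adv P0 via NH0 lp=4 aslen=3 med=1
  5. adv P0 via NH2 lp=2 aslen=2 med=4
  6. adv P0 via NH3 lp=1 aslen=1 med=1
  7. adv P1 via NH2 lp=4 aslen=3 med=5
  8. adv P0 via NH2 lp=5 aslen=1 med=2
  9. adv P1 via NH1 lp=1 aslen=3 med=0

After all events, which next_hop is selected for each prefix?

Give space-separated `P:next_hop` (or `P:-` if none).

Answer: P0:NH2 P1:NH2

Derivation:
Op 1: best P0=- P1=NH2
Op 2: best P0=NH2 P1=NH2
Op 3: best P0=NH2 P1=NH1
Op 4: best P0=NH0 P1=NH1
Op 5: best P0=NH0 P1=NH1
Op 6: best P0=NH0 P1=NH1
Op 7: best P0=NH0 P1=NH2
Op 8: best P0=NH2 P1=NH2
Op 9: best P0=NH2 P1=NH2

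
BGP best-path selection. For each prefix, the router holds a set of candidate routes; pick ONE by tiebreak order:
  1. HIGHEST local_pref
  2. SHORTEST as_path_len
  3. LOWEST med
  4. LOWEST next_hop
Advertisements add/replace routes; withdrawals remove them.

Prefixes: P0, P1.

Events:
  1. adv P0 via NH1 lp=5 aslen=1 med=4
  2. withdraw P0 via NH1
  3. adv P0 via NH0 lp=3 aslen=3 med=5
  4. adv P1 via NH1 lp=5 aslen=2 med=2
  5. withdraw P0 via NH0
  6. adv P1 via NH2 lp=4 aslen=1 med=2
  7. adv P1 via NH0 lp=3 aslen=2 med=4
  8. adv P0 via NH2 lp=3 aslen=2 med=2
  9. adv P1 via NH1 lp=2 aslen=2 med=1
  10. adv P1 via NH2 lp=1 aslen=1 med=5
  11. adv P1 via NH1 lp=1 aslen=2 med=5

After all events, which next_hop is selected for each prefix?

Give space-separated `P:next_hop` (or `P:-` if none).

Answer: P0:NH2 P1:NH0

Derivation:
Op 1: best P0=NH1 P1=-
Op 2: best P0=- P1=-
Op 3: best P0=NH0 P1=-
Op 4: best P0=NH0 P1=NH1
Op 5: best P0=- P1=NH1
Op 6: best P0=- P1=NH1
Op 7: best P0=- P1=NH1
Op 8: best P0=NH2 P1=NH1
Op 9: best P0=NH2 P1=NH2
Op 10: best P0=NH2 P1=NH0
Op 11: best P0=NH2 P1=NH0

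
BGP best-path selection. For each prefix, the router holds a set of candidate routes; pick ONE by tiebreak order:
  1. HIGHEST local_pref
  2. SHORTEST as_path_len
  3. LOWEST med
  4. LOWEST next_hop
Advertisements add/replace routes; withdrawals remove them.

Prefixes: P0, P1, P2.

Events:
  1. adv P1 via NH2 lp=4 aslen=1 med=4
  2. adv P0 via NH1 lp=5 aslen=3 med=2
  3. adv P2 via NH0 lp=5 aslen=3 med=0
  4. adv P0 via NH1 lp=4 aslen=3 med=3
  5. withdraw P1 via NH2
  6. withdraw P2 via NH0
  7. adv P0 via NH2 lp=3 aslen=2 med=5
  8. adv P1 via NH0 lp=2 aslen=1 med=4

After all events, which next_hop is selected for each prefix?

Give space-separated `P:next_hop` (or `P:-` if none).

Answer: P0:NH1 P1:NH0 P2:-

Derivation:
Op 1: best P0=- P1=NH2 P2=-
Op 2: best P0=NH1 P1=NH2 P2=-
Op 3: best P0=NH1 P1=NH2 P2=NH0
Op 4: best P0=NH1 P1=NH2 P2=NH0
Op 5: best P0=NH1 P1=- P2=NH0
Op 6: best P0=NH1 P1=- P2=-
Op 7: best P0=NH1 P1=- P2=-
Op 8: best P0=NH1 P1=NH0 P2=-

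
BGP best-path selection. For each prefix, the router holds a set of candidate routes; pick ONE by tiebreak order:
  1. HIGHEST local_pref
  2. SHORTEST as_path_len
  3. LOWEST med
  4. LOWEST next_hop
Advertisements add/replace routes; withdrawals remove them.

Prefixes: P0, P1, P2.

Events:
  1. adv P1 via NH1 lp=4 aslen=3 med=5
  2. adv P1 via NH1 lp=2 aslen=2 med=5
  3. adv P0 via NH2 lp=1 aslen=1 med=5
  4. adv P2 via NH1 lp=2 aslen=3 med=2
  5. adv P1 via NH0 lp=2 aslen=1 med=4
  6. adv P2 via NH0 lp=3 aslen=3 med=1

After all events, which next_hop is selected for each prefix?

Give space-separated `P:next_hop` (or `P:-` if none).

Op 1: best P0=- P1=NH1 P2=-
Op 2: best P0=- P1=NH1 P2=-
Op 3: best P0=NH2 P1=NH1 P2=-
Op 4: best P0=NH2 P1=NH1 P2=NH1
Op 5: best P0=NH2 P1=NH0 P2=NH1
Op 6: best P0=NH2 P1=NH0 P2=NH0

Answer: P0:NH2 P1:NH0 P2:NH0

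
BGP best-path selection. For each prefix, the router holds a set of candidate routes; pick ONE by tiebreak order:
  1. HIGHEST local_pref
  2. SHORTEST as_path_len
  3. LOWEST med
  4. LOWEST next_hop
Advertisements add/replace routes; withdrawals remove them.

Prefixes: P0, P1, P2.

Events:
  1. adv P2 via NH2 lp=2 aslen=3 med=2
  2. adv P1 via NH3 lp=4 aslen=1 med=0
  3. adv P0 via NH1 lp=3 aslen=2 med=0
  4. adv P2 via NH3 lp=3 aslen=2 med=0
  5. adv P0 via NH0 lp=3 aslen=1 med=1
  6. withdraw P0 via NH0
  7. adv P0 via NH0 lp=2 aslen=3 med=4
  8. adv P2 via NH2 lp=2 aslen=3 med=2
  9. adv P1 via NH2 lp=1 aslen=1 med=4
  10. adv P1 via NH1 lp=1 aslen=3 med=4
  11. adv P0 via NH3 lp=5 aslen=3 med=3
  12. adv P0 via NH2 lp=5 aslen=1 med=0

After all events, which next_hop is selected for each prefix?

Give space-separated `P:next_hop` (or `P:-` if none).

Op 1: best P0=- P1=- P2=NH2
Op 2: best P0=- P1=NH3 P2=NH2
Op 3: best P0=NH1 P1=NH3 P2=NH2
Op 4: best P0=NH1 P1=NH3 P2=NH3
Op 5: best P0=NH0 P1=NH3 P2=NH3
Op 6: best P0=NH1 P1=NH3 P2=NH3
Op 7: best P0=NH1 P1=NH3 P2=NH3
Op 8: best P0=NH1 P1=NH3 P2=NH3
Op 9: best P0=NH1 P1=NH3 P2=NH3
Op 10: best P0=NH1 P1=NH3 P2=NH3
Op 11: best P0=NH3 P1=NH3 P2=NH3
Op 12: best P0=NH2 P1=NH3 P2=NH3

Answer: P0:NH2 P1:NH3 P2:NH3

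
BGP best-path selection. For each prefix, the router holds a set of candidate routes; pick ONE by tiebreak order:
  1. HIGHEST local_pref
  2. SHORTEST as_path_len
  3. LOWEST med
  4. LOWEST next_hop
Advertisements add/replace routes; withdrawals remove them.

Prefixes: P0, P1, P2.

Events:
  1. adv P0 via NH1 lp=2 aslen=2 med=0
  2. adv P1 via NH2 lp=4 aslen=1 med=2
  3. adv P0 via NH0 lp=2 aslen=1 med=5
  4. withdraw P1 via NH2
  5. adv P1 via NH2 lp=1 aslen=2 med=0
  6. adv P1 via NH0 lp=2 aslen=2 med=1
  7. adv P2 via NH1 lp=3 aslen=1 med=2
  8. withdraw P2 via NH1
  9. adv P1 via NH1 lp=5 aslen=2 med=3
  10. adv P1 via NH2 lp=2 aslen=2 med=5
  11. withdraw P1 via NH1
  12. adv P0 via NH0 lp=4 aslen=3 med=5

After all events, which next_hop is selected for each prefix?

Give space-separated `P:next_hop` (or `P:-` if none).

Answer: P0:NH0 P1:NH0 P2:-

Derivation:
Op 1: best P0=NH1 P1=- P2=-
Op 2: best P0=NH1 P1=NH2 P2=-
Op 3: best P0=NH0 P1=NH2 P2=-
Op 4: best P0=NH0 P1=- P2=-
Op 5: best P0=NH0 P1=NH2 P2=-
Op 6: best P0=NH0 P1=NH0 P2=-
Op 7: best P0=NH0 P1=NH0 P2=NH1
Op 8: best P0=NH0 P1=NH0 P2=-
Op 9: best P0=NH0 P1=NH1 P2=-
Op 10: best P0=NH0 P1=NH1 P2=-
Op 11: best P0=NH0 P1=NH0 P2=-
Op 12: best P0=NH0 P1=NH0 P2=-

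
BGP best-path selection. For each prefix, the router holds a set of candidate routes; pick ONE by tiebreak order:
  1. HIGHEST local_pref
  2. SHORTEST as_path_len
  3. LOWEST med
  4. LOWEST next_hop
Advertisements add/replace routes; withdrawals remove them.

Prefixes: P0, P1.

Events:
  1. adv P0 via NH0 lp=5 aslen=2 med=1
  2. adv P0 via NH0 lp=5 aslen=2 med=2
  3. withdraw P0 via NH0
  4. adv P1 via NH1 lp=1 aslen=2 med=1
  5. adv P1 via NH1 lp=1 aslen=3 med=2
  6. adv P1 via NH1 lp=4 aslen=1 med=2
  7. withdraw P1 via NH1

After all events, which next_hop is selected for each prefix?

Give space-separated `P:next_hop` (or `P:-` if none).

Answer: P0:- P1:-

Derivation:
Op 1: best P0=NH0 P1=-
Op 2: best P0=NH0 P1=-
Op 3: best P0=- P1=-
Op 4: best P0=- P1=NH1
Op 5: best P0=- P1=NH1
Op 6: best P0=- P1=NH1
Op 7: best P0=- P1=-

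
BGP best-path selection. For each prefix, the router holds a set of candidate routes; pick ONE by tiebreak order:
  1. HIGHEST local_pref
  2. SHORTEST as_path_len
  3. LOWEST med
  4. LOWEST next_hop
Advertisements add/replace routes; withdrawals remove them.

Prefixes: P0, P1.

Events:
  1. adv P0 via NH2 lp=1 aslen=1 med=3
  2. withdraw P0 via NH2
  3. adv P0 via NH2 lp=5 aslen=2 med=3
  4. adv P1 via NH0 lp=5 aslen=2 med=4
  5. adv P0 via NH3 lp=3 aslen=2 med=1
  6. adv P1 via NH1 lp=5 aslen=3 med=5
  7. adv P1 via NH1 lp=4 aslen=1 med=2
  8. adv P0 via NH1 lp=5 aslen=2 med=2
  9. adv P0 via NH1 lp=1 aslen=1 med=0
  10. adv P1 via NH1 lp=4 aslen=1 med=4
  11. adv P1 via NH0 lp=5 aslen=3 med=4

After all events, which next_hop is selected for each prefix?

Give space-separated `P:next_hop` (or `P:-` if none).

Op 1: best P0=NH2 P1=-
Op 2: best P0=- P1=-
Op 3: best P0=NH2 P1=-
Op 4: best P0=NH2 P1=NH0
Op 5: best P0=NH2 P1=NH0
Op 6: best P0=NH2 P1=NH0
Op 7: best P0=NH2 P1=NH0
Op 8: best P0=NH1 P1=NH0
Op 9: best P0=NH2 P1=NH0
Op 10: best P0=NH2 P1=NH0
Op 11: best P0=NH2 P1=NH0

Answer: P0:NH2 P1:NH0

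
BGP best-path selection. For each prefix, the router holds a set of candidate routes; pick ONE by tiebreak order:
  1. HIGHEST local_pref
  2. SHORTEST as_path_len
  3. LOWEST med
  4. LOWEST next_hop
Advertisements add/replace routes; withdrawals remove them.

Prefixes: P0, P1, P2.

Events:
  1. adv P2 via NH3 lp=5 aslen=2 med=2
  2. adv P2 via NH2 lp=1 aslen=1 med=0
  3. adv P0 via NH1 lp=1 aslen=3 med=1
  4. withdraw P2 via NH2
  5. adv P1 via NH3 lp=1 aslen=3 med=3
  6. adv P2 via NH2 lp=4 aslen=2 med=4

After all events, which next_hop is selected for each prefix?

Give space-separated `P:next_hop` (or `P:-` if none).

Answer: P0:NH1 P1:NH3 P2:NH3

Derivation:
Op 1: best P0=- P1=- P2=NH3
Op 2: best P0=- P1=- P2=NH3
Op 3: best P0=NH1 P1=- P2=NH3
Op 4: best P0=NH1 P1=- P2=NH3
Op 5: best P0=NH1 P1=NH3 P2=NH3
Op 6: best P0=NH1 P1=NH3 P2=NH3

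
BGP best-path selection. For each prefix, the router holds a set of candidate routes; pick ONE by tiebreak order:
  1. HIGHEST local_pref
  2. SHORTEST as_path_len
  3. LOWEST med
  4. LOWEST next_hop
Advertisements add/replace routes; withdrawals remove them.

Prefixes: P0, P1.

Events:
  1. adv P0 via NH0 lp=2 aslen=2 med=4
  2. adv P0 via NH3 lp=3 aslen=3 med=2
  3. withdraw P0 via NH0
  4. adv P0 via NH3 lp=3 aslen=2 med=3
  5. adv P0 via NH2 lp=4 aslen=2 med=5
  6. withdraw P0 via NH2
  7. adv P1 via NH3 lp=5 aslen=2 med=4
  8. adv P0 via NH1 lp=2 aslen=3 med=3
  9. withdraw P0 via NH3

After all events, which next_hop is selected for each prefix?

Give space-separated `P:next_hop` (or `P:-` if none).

Answer: P0:NH1 P1:NH3

Derivation:
Op 1: best P0=NH0 P1=-
Op 2: best P0=NH3 P1=-
Op 3: best P0=NH3 P1=-
Op 4: best P0=NH3 P1=-
Op 5: best P0=NH2 P1=-
Op 6: best P0=NH3 P1=-
Op 7: best P0=NH3 P1=NH3
Op 8: best P0=NH3 P1=NH3
Op 9: best P0=NH1 P1=NH3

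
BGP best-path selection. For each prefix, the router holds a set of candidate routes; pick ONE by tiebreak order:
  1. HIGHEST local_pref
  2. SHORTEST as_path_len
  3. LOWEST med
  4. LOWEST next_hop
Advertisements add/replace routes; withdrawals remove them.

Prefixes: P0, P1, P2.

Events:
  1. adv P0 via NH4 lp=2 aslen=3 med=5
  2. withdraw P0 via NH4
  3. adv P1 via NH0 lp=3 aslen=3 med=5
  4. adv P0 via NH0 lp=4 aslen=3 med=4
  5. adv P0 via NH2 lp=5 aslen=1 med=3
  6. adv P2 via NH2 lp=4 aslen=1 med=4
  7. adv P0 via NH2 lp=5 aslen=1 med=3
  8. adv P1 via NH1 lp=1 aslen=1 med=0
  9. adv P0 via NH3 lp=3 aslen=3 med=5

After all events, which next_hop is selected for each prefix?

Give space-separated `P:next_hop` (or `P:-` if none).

Op 1: best P0=NH4 P1=- P2=-
Op 2: best P0=- P1=- P2=-
Op 3: best P0=- P1=NH0 P2=-
Op 4: best P0=NH0 P1=NH0 P2=-
Op 5: best P0=NH2 P1=NH0 P2=-
Op 6: best P0=NH2 P1=NH0 P2=NH2
Op 7: best P0=NH2 P1=NH0 P2=NH2
Op 8: best P0=NH2 P1=NH0 P2=NH2
Op 9: best P0=NH2 P1=NH0 P2=NH2

Answer: P0:NH2 P1:NH0 P2:NH2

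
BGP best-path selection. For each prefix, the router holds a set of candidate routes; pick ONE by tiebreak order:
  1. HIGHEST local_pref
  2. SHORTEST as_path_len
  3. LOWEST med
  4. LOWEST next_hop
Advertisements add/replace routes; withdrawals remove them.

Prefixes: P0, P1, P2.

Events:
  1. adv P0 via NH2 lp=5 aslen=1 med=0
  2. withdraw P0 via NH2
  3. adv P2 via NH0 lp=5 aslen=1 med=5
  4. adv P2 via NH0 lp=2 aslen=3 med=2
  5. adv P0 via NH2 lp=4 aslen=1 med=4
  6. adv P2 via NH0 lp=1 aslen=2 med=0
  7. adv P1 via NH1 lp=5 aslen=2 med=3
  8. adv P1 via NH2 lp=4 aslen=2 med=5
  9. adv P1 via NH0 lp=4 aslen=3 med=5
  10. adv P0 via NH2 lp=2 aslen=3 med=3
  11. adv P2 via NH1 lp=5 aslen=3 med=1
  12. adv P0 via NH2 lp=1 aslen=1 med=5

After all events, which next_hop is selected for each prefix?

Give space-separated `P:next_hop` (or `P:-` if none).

Op 1: best P0=NH2 P1=- P2=-
Op 2: best P0=- P1=- P2=-
Op 3: best P0=- P1=- P2=NH0
Op 4: best P0=- P1=- P2=NH0
Op 5: best P0=NH2 P1=- P2=NH0
Op 6: best P0=NH2 P1=- P2=NH0
Op 7: best P0=NH2 P1=NH1 P2=NH0
Op 8: best P0=NH2 P1=NH1 P2=NH0
Op 9: best P0=NH2 P1=NH1 P2=NH0
Op 10: best P0=NH2 P1=NH1 P2=NH0
Op 11: best P0=NH2 P1=NH1 P2=NH1
Op 12: best P0=NH2 P1=NH1 P2=NH1

Answer: P0:NH2 P1:NH1 P2:NH1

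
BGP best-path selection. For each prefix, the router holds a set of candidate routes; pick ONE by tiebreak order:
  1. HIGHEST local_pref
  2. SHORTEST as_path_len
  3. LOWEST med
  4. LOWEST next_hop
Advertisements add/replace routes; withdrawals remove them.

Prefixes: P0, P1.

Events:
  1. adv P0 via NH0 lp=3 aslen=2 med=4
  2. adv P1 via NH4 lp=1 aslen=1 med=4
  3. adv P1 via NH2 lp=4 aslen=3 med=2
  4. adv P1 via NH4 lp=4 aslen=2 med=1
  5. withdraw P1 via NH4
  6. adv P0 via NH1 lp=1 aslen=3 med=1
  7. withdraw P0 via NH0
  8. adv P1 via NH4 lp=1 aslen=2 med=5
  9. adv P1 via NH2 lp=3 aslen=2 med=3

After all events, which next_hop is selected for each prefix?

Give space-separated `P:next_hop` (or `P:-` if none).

Answer: P0:NH1 P1:NH2

Derivation:
Op 1: best P0=NH0 P1=-
Op 2: best P0=NH0 P1=NH4
Op 3: best P0=NH0 P1=NH2
Op 4: best P0=NH0 P1=NH4
Op 5: best P0=NH0 P1=NH2
Op 6: best P0=NH0 P1=NH2
Op 7: best P0=NH1 P1=NH2
Op 8: best P0=NH1 P1=NH2
Op 9: best P0=NH1 P1=NH2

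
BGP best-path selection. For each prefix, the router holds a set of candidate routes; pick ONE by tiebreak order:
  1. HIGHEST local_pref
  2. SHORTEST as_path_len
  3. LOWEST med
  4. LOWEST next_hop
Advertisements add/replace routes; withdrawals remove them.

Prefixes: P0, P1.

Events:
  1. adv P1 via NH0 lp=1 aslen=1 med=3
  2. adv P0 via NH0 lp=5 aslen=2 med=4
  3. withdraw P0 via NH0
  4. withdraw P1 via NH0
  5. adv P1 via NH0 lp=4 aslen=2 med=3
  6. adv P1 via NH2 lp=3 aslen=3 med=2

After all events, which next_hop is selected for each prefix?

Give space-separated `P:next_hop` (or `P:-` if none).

Answer: P0:- P1:NH0

Derivation:
Op 1: best P0=- P1=NH0
Op 2: best P0=NH0 P1=NH0
Op 3: best P0=- P1=NH0
Op 4: best P0=- P1=-
Op 5: best P0=- P1=NH0
Op 6: best P0=- P1=NH0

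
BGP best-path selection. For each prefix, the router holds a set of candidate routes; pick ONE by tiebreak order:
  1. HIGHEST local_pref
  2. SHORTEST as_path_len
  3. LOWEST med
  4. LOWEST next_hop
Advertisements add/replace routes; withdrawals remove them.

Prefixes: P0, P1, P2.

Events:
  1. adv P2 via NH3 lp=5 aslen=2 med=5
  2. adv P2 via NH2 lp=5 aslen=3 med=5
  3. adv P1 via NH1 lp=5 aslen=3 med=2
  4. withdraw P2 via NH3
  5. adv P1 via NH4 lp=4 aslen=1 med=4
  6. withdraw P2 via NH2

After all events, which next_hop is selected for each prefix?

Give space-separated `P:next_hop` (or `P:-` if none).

Answer: P0:- P1:NH1 P2:-

Derivation:
Op 1: best P0=- P1=- P2=NH3
Op 2: best P0=- P1=- P2=NH3
Op 3: best P0=- P1=NH1 P2=NH3
Op 4: best P0=- P1=NH1 P2=NH2
Op 5: best P0=- P1=NH1 P2=NH2
Op 6: best P0=- P1=NH1 P2=-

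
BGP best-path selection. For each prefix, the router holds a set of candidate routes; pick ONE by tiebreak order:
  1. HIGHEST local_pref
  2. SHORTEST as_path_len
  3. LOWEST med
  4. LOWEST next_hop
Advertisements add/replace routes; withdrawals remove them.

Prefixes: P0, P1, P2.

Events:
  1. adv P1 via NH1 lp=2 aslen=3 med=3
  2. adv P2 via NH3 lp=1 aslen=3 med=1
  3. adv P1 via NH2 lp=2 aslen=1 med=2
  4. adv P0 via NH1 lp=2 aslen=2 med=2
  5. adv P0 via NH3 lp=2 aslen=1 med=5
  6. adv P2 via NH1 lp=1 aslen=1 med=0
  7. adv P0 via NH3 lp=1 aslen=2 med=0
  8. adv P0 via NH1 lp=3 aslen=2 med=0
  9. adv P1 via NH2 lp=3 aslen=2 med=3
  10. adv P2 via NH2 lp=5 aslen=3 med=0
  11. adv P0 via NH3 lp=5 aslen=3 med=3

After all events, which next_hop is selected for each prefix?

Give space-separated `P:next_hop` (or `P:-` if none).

Answer: P0:NH3 P1:NH2 P2:NH2

Derivation:
Op 1: best P0=- P1=NH1 P2=-
Op 2: best P0=- P1=NH1 P2=NH3
Op 3: best P0=- P1=NH2 P2=NH3
Op 4: best P0=NH1 P1=NH2 P2=NH3
Op 5: best P0=NH3 P1=NH2 P2=NH3
Op 6: best P0=NH3 P1=NH2 P2=NH1
Op 7: best P0=NH1 P1=NH2 P2=NH1
Op 8: best P0=NH1 P1=NH2 P2=NH1
Op 9: best P0=NH1 P1=NH2 P2=NH1
Op 10: best P0=NH1 P1=NH2 P2=NH2
Op 11: best P0=NH3 P1=NH2 P2=NH2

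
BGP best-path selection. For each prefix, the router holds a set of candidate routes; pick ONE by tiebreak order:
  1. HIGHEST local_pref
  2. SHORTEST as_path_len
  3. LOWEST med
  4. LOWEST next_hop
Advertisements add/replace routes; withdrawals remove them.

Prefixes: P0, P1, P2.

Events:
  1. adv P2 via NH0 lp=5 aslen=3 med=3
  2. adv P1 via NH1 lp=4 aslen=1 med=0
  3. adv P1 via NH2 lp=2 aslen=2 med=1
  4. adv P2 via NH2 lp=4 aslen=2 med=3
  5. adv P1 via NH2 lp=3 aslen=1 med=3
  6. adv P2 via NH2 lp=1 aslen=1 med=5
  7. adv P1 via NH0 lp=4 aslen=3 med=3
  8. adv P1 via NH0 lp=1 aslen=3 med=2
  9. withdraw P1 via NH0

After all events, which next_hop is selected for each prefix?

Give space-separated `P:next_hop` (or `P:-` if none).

Answer: P0:- P1:NH1 P2:NH0

Derivation:
Op 1: best P0=- P1=- P2=NH0
Op 2: best P0=- P1=NH1 P2=NH0
Op 3: best P0=- P1=NH1 P2=NH0
Op 4: best P0=- P1=NH1 P2=NH0
Op 5: best P0=- P1=NH1 P2=NH0
Op 6: best P0=- P1=NH1 P2=NH0
Op 7: best P0=- P1=NH1 P2=NH0
Op 8: best P0=- P1=NH1 P2=NH0
Op 9: best P0=- P1=NH1 P2=NH0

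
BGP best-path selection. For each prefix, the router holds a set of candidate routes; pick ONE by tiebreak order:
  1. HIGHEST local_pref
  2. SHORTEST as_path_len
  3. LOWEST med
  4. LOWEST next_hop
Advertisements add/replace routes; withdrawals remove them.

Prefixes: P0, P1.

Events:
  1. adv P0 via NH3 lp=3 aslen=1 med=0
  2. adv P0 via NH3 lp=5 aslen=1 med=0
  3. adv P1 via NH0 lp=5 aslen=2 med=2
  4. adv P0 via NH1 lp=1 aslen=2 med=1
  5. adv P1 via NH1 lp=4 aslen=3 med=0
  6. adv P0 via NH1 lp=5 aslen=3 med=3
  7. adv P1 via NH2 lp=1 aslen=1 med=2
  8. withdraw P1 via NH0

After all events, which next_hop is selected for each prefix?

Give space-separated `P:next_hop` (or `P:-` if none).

Answer: P0:NH3 P1:NH1

Derivation:
Op 1: best P0=NH3 P1=-
Op 2: best P0=NH3 P1=-
Op 3: best P0=NH3 P1=NH0
Op 4: best P0=NH3 P1=NH0
Op 5: best P0=NH3 P1=NH0
Op 6: best P0=NH3 P1=NH0
Op 7: best P0=NH3 P1=NH0
Op 8: best P0=NH3 P1=NH1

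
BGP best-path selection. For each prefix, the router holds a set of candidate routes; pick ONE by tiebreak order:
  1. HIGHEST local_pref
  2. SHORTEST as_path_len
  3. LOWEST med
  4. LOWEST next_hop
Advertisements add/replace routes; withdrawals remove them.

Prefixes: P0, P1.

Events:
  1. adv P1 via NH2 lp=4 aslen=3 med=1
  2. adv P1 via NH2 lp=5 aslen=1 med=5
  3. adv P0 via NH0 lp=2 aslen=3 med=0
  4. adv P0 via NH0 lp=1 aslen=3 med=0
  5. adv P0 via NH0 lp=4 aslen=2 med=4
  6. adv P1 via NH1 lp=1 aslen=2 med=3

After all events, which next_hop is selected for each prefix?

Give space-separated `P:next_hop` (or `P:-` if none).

Op 1: best P0=- P1=NH2
Op 2: best P0=- P1=NH2
Op 3: best P0=NH0 P1=NH2
Op 4: best P0=NH0 P1=NH2
Op 5: best P0=NH0 P1=NH2
Op 6: best P0=NH0 P1=NH2

Answer: P0:NH0 P1:NH2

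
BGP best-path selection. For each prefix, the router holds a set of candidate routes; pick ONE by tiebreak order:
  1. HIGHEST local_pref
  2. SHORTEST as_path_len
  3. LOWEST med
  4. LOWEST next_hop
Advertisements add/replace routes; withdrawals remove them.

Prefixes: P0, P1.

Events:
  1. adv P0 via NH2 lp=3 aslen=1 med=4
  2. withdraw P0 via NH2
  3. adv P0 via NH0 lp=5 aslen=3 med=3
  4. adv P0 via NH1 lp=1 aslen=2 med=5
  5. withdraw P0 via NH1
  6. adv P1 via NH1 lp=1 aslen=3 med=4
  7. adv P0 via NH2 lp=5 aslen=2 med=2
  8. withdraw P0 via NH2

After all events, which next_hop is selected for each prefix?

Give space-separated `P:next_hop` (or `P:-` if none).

Op 1: best P0=NH2 P1=-
Op 2: best P0=- P1=-
Op 3: best P0=NH0 P1=-
Op 4: best P0=NH0 P1=-
Op 5: best P0=NH0 P1=-
Op 6: best P0=NH0 P1=NH1
Op 7: best P0=NH2 P1=NH1
Op 8: best P0=NH0 P1=NH1

Answer: P0:NH0 P1:NH1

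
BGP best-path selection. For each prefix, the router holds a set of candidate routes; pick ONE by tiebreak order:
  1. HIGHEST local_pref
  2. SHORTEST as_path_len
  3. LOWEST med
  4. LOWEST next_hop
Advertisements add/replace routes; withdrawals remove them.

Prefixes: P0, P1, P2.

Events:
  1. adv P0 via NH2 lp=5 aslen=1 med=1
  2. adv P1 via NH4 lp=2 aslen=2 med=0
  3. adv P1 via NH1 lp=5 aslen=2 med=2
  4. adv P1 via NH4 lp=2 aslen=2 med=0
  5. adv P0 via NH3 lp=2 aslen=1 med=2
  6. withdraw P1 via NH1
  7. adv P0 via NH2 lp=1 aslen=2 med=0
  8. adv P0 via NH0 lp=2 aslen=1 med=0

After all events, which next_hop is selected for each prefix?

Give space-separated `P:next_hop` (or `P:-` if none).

Op 1: best P0=NH2 P1=- P2=-
Op 2: best P0=NH2 P1=NH4 P2=-
Op 3: best P0=NH2 P1=NH1 P2=-
Op 4: best P0=NH2 P1=NH1 P2=-
Op 5: best P0=NH2 P1=NH1 P2=-
Op 6: best P0=NH2 P1=NH4 P2=-
Op 7: best P0=NH3 P1=NH4 P2=-
Op 8: best P0=NH0 P1=NH4 P2=-

Answer: P0:NH0 P1:NH4 P2:-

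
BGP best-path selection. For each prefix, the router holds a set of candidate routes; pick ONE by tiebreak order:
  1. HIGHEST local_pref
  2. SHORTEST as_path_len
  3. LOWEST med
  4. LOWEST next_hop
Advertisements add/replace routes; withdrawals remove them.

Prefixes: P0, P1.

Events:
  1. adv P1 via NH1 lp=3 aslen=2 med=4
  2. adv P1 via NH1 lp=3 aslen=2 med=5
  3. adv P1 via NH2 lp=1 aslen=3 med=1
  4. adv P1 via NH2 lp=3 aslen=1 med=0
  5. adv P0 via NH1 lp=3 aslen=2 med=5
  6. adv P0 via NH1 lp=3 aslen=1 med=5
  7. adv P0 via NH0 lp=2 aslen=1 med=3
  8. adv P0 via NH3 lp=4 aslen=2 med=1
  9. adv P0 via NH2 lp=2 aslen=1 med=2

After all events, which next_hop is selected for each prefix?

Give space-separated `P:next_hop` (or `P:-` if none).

Answer: P0:NH3 P1:NH2

Derivation:
Op 1: best P0=- P1=NH1
Op 2: best P0=- P1=NH1
Op 3: best P0=- P1=NH1
Op 4: best P0=- P1=NH2
Op 5: best P0=NH1 P1=NH2
Op 6: best P0=NH1 P1=NH2
Op 7: best P0=NH1 P1=NH2
Op 8: best P0=NH3 P1=NH2
Op 9: best P0=NH3 P1=NH2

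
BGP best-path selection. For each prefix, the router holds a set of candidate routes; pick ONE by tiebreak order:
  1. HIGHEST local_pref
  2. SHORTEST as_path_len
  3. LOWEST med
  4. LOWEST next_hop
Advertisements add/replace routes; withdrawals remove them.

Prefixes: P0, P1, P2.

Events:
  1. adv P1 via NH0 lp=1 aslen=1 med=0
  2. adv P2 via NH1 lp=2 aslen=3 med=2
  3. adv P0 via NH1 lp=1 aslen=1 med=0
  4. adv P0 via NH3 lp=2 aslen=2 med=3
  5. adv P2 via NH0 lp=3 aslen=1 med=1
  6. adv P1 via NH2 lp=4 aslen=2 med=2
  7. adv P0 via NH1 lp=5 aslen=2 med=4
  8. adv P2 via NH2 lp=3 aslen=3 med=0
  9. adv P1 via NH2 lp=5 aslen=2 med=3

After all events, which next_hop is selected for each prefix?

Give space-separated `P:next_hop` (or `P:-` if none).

Op 1: best P0=- P1=NH0 P2=-
Op 2: best P0=- P1=NH0 P2=NH1
Op 3: best P0=NH1 P1=NH0 P2=NH1
Op 4: best P0=NH3 P1=NH0 P2=NH1
Op 5: best P0=NH3 P1=NH0 P2=NH0
Op 6: best P0=NH3 P1=NH2 P2=NH0
Op 7: best P0=NH1 P1=NH2 P2=NH0
Op 8: best P0=NH1 P1=NH2 P2=NH0
Op 9: best P0=NH1 P1=NH2 P2=NH0

Answer: P0:NH1 P1:NH2 P2:NH0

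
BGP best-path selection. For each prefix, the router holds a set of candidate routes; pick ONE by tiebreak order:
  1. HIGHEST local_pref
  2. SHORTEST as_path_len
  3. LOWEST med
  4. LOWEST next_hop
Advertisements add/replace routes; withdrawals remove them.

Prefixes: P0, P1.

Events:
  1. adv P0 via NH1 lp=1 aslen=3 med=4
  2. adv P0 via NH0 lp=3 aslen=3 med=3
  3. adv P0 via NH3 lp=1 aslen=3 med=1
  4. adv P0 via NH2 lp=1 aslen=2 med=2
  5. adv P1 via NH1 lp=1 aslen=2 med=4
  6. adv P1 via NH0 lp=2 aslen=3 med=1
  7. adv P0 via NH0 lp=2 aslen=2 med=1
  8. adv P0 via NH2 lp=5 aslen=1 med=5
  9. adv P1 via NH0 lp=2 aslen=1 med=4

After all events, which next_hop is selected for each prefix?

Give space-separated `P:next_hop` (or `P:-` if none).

Answer: P0:NH2 P1:NH0

Derivation:
Op 1: best P0=NH1 P1=-
Op 2: best P0=NH0 P1=-
Op 3: best P0=NH0 P1=-
Op 4: best P0=NH0 P1=-
Op 5: best P0=NH0 P1=NH1
Op 6: best P0=NH0 P1=NH0
Op 7: best P0=NH0 P1=NH0
Op 8: best P0=NH2 P1=NH0
Op 9: best P0=NH2 P1=NH0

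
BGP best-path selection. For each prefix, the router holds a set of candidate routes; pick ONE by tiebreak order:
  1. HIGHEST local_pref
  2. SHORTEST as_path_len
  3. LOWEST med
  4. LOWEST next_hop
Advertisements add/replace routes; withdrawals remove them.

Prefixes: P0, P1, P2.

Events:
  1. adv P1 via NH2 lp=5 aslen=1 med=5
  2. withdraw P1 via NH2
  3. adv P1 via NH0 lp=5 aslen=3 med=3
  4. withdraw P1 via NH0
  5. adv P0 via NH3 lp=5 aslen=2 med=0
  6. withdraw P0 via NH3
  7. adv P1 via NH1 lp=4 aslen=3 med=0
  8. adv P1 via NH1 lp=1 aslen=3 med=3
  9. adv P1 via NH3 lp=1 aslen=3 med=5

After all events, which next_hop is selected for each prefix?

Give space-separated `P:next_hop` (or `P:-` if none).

Op 1: best P0=- P1=NH2 P2=-
Op 2: best P0=- P1=- P2=-
Op 3: best P0=- P1=NH0 P2=-
Op 4: best P0=- P1=- P2=-
Op 5: best P0=NH3 P1=- P2=-
Op 6: best P0=- P1=- P2=-
Op 7: best P0=- P1=NH1 P2=-
Op 8: best P0=- P1=NH1 P2=-
Op 9: best P0=- P1=NH1 P2=-

Answer: P0:- P1:NH1 P2:-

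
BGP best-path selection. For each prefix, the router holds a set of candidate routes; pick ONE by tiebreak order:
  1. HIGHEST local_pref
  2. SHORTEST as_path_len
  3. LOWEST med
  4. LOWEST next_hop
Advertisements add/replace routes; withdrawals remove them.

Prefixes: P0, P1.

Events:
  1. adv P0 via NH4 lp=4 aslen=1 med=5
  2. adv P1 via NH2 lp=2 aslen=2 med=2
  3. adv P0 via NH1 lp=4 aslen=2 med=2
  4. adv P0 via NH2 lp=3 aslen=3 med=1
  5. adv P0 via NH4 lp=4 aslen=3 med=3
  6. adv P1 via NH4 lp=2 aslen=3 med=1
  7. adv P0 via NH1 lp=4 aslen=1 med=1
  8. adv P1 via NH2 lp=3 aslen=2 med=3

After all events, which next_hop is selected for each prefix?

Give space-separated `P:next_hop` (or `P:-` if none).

Answer: P0:NH1 P1:NH2

Derivation:
Op 1: best P0=NH4 P1=-
Op 2: best P0=NH4 P1=NH2
Op 3: best P0=NH4 P1=NH2
Op 4: best P0=NH4 P1=NH2
Op 5: best P0=NH1 P1=NH2
Op 6: best P0=NH1 P1=NH2
Op 7: best P0=NH1 P1=NH2
Op 8: best P0=NH1 P1=NH2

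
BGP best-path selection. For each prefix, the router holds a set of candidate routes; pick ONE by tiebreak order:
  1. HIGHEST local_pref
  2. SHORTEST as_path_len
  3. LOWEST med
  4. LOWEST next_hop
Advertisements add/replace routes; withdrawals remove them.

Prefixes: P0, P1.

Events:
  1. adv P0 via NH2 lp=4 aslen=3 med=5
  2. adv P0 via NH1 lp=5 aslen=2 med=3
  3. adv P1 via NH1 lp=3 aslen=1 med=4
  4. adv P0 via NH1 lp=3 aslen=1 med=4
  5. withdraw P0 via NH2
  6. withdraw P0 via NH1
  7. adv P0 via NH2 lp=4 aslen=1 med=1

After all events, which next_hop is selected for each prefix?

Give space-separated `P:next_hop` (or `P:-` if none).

Answer: P0:NH2 P1:NH1

Derivation:
Op 1: best P0=NH2 P1=-
Op 2: best P0=NH1 P1=-
Op 3: best P0=NH1 P1=NH1
Op 4: best P0=NH2 P1=NH1
Op 5: best P0=NH1 P1=NH1
Op 6: best P0=- P1=NH1
Op 7: best P0=NH2 P1=NH1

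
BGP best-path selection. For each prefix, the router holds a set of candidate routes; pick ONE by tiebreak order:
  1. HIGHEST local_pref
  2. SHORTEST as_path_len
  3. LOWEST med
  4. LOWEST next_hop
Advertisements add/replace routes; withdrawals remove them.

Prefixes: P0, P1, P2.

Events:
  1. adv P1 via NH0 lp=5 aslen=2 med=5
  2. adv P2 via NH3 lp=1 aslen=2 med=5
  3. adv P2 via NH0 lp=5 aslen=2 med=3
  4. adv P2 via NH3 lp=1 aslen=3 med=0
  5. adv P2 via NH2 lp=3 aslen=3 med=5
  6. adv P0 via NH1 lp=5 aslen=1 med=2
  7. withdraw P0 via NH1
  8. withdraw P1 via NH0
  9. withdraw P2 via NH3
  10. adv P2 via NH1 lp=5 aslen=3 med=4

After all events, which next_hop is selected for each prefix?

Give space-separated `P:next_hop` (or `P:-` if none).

Answer: P0:- P1:- P2:NH0

Derivation:
Op 1: best P0=- P1=NH0 P2=-
Op 2: best P0=- P1=NH0 P2=NH3
Op 3: best P0=- P1=NH0 P2=NH0
Op 4: best P0=- P1=NH0 P2=NH0
Op 5: best P0=- P1=NH0 P2=NH0
Op 6: best P0=NH1 P1=NH0 P2=NH0
Op 7: best P0=- P1=NH0 P2=NH0
Op 8: best P0=- P1=- P2=NH0
Op 9: best P0=- P1=- P2=NH0
Op 10: best P0=- P1=- P2=NH0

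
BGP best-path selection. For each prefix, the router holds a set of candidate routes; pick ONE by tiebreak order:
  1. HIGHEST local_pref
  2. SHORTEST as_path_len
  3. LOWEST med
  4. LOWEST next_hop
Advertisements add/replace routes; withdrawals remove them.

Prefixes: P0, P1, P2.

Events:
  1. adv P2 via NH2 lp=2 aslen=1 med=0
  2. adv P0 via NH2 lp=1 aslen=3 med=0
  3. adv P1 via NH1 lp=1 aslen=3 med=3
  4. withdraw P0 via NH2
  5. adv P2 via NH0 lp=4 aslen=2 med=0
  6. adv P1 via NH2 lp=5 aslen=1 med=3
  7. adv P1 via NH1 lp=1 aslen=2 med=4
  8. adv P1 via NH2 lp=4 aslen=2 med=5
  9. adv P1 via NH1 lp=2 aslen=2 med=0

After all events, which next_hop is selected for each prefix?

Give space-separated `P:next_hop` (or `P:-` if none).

Op 1: best P0=- P1=- P2=NH2
Op 2: best P0=NH2 P1=- P2=NH2
Op 3: best P0=NH2 P1=NH1 P2=NH2
Op 4: best P0=- P1=NH1 P2=NH2
Op 5: best P0=- P1=NH1 P2=NH0
Op 6: best P0=- P1=NH2 P2=NH0
Op 7: best P0=- P1=NH2 P2=NH0
Op 8: best P0=- P1=NH2 P2=NH0
Op 9: best P0=- P1=NH2 P2=NH0

Answer: P0:- P1:NH2 P2:NH0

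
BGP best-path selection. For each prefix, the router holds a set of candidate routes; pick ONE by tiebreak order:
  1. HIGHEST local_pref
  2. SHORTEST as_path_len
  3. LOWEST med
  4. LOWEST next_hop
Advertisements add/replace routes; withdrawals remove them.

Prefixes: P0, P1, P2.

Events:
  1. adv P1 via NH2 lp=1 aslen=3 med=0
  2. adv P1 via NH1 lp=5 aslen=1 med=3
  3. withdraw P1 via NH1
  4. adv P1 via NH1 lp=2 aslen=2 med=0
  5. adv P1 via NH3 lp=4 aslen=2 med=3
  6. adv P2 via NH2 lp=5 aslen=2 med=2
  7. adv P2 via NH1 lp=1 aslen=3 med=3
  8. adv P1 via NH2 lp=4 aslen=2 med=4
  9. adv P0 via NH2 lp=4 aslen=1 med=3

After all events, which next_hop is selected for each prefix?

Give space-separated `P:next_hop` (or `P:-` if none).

Op 1: best P0=- P1=NH2 P2=-
Op 2: best P0=- P1=NH1 P2=-
Op 3: best P0=- P1=NH2 P2=-
Op 4: best P0=- P1=NH1 P2=-
Op 5: best P0=- P1=NH3 P2=-
Op 6: best P0=- P1=NH3 P2=NH2
Op 7: best P0=- P1=NH3 P2=NH2
Op 8: best P0=- P1=NH3 P2=NH2
Op 9: best P0=NH2 P1=NH3 P2=NH2

Answer: P0:NH2 P1:NH3 P2:NH2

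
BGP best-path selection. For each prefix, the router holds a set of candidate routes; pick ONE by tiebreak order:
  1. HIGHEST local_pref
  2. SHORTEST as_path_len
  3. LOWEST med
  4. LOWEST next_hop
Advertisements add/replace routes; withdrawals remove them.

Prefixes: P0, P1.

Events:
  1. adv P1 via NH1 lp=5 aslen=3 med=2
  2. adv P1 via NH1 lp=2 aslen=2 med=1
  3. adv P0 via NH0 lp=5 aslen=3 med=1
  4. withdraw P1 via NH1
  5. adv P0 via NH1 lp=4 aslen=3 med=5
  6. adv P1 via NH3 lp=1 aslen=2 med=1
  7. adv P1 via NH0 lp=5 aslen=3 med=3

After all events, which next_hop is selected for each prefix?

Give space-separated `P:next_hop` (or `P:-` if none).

Op 1: best P0=- P1=NH1
Op 2: best P0=- P1=NH1
Op 3: best P0=NH0 P1=NH1
Op 4: best P0=NH0 P1=-
Op 5: best P0=NH0 P1=-
Op 6: best P0=NH0 P1=NH3
Op 7: best P0=NH0 P1=NH0

Answer: P0:NH0 P1:NH0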